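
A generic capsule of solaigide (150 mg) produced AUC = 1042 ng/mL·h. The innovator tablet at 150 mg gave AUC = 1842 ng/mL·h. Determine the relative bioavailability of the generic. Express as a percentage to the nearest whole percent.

F_rel = (AUC_test/D_test) / (AUC_ref/D_ref)
      = (1042/150) / (1842/150)
      = 6.94667 / 12.28 = 0.5657 = 56.57%

F_rel = 57%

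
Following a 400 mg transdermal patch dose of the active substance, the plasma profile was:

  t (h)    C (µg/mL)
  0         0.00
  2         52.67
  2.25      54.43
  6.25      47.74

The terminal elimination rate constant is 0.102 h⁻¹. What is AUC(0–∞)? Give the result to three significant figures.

AUC = 738 µg/mL·h

Trapezoidal AUC_0→6.25:
  [0→2]: (0.00+52.67)/2 × 2 = 52.67
  [2→2.25]: (52.67+54.43)/2 × 0.25 = 13.3875
  [2.25→6.25]: (54.43+47.74)/2 × 4 = 204.34
  Sum = 270.3975 µg/mL·h
Extrapolated tail: C_last / k_e = 47.74 / 0.102 = 468.039
AUC_0→∞ = 270.3975 + 468.039 = 738.4365 µg/mL·h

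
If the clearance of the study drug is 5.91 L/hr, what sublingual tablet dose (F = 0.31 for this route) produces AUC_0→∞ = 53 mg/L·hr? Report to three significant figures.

Dose = CL × AUC_0→∞ / F
     = 5.91 × 53 / 0.31 = 1010.42 mg

Dose = 1010 mg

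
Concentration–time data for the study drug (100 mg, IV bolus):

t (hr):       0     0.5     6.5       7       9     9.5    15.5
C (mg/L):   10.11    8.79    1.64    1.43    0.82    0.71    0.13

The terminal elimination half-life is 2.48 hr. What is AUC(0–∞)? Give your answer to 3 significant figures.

Trapezoidal AUC_0→15.5:
  [0→0.5]: (10.11+8.79)/2 × 0.5 = 4.725
  [0.5→6.5]: (8.79+1.64)/2 × 6 = 31.29
  [6.5→7]: (1.64+1.43)/2 × 0.5 = 0.7675
  [7→9]: (1.43+0.82)/2 × 2 = 2.25
  [9→9.5]: (0.82+0.71)/2 × 0.5 = 0.3825
  [9.5→15.5]: (0.71+0.13)/2 × 6 = 2.52
  Sum = 41.935 mg/L·hr
k_e = ln2 / t½ = 0.693147 / 2.48 = 0.2795 hr^-1
Extrapolated tail: C_last / k_e = 0.13 / 0.2795 = 0.465
AUC_0→∞ = 41.935 + 0.465 = 42.4 mg/L·hr

AUC = 42.4 mg/L·hr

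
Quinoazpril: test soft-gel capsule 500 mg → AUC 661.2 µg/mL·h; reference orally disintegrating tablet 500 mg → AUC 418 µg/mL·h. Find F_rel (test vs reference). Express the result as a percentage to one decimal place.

F_rel = (AUC_test/D_test) / (AUC_ref/D_ref)
      = (661.2/500) / (418/500)
      = 1.3224 / 0.836 = 1.5818 = 158.18%

F_rel = 158.2%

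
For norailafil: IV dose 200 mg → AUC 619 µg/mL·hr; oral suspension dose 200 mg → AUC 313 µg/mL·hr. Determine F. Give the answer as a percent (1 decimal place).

F = 50.6%

F = (AUC_ev / D_ev) / (AUC_iv / D_iv)
  = (313/200) / (619/200)
  = 1.565 / 3.095 = 0.5057
  = 50.57%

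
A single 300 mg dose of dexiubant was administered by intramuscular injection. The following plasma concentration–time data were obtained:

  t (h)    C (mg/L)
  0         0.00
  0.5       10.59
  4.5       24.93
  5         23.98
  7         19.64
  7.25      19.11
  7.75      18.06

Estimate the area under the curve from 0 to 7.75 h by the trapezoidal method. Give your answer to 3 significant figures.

AUC = 144 mg/L·h

Trapezoidal AUC_0→7.75:
  [0→0.5]: (0.00+10.59)/2 × 0.5 = 2.6475
  [0.5→4.5]: (10.59+24.93)/2 × 4 = 71.04
  [4.5→5]: (24.93+23.98)/2 × 0.5 = 12.2275
  [5→7]: (23.98+19.64)/2 × 2 = 43.62
  [7→7.25]: (19.64+19.11)/2 × 0.25 = 4.84375
  [7.25→7.75]: (19.11+18.06)/2 × 0.5 = 9.2925
  Sum = 143.67125 mg/L·h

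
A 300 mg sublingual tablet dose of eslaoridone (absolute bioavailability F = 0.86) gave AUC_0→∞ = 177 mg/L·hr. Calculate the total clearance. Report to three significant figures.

CL = 1.46 L/hr

CL = F × Dose / AUC_0→∞
   = 0.86 × 300 / 177 = 1.45763 L/hr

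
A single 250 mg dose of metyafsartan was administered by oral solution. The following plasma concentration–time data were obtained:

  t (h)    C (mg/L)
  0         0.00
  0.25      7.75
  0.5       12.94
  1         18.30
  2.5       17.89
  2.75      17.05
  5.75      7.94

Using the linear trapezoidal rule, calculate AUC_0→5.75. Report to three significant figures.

Trapezoidal AUC_0→5.75:
  [0→0.25]: (0.00+7.75)/2 × 0.25 = 0.96875
  [0.25→0.5]: (7.75+12.94)/2 × 0.25 = 2.58625
  [0.5→1]: (12.94+18.30)/2 × 0.5 = 7.81
  [1→2.5]: (18.30+17.89)/2 × 1.5 = 27.1425
  [2.5→2.75]: (17.89+17.05)/2 × 0.25 = 4.3675
  [2.75→5.75]: (17.05+7.94)/2 × 3 = 37.485
  Sum = 80.36 mg/L·h

AUC = 80.4 mg/L·h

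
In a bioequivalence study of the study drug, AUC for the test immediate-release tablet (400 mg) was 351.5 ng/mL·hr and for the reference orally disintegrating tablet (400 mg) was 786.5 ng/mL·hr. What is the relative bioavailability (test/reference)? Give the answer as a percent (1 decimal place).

F_rel = (AUC_test/D_test) / (AUC_ref/D_ref)
      = (351.5/400) / (786.5/400)
      = 0.87875 / 1.96625 = 0.4469 = 44.69%

F_rel = 44.7%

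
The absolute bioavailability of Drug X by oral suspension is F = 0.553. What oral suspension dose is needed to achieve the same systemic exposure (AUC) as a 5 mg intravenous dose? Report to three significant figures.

D_oral = 9.04 mg

For equal systemic exposure: F × D_ev = D_iv
D_ev = D_iv / F = 5 / 0.553 = 9.04159 mg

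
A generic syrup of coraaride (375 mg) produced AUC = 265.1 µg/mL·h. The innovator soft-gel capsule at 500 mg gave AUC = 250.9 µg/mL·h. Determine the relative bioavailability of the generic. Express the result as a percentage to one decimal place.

F_rel = 140.9%

F_rel = (AUC_test/D_test) / (AUC_ref/D_ref)
      = (265.1/375) / (250.9/500)
      = 0.706933 / 0.5018 = 1.4088 = 140.88%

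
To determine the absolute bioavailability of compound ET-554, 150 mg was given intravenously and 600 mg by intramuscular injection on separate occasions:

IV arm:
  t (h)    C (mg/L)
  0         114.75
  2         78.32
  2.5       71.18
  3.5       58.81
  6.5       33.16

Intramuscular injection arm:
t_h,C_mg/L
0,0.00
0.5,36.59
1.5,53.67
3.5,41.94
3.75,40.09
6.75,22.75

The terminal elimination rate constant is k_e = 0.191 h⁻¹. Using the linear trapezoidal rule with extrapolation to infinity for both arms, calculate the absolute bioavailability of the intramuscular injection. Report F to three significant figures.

F = 0.154

Trapezoidal AUC_0→6.5 (IV):
  [0→2]: (114.75+78.32)/2 × 2 = 193.07
  [2→2.5]: (78.32+71.18)/2 × 0.5 = 37.375
  [2.5→3.5]: (71.18+58.81)/2 × 1 = 64.995
  [3.5→6.5]: (58.81+33.16)/2 × 3 = 137.955
  Sum = 433.395 mg/L·h
IV tail: 33.16/0.191 = 173.613; AUC_iv,0→∞ = 433.395 + 173.613 = 607.008 mg/L·h
Trapezoidal AUC_0→6.75 (intramuscular injection):
  [0→0.5]: (0.00+36.59)/2 × 0.5 = 9.1475
  [0.5→1.5]: (36.59+53.67)/2 × 1 = 45.13
  [1.5→3.5]: (53.67+41.94)/2 × 2 = 95.61
  [3.5→3.75]: (41.94+40.09)/2 × 0.25 = 10.25375
  [3.75→6.75]: (40.09+22.75)/2 × 3 = 94.26
  Sum = 254.40125 mg/L·h
intramuscular injection tail: 22.75/0.191 = 119.110; AUC_ev,0→∞ = 254.40125 + 119.110 = 373.51125 mg/L·h
F = (AUC_ev/D_ev)/(AUC_iv/D_iv) = (373.51125/600)/(607.008/150) = 0.62251875/4.04672 = 0.1538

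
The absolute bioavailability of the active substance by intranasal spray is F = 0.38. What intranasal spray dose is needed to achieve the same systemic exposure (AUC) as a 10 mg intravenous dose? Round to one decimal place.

For equal systemic exposure: F × D_ev = D_iv
D_ev = D_iv / F = 10 / 0.38 = 26.3158 mg

D_intranasal = 26.3 mg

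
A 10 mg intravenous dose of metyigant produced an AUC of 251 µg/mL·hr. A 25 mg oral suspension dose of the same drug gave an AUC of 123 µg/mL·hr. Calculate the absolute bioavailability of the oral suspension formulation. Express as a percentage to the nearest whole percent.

F = 20%

F = (AUC_ev / D_ev) / (AUC_iv / D_iv)
  = (123/25) / (251/10)
  = 4.92 / 25.1 = 0.1960
  = 19.60%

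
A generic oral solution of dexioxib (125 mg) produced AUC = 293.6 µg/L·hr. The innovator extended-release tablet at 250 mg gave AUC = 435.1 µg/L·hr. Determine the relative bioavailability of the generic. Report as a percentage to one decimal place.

F_rel = (AUC_test/D_test) / (AUC_ref/D_ref)
      = (293.6/125) / (435.1/250)
      = 2.3488 / 1.7404 = 1.3496 = 134.96%

F_rel = 135.0%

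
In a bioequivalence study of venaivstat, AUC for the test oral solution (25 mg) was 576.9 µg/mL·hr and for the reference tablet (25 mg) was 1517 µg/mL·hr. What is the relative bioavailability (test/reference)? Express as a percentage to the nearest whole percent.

F_rel = (AUC_test/D_test) / (AUC_ref/D_ref)
      = (576.9/25) / (1517/25)
      = 23.076 / 60.68 = 0.3803 = 38.03%

F_rel = 38%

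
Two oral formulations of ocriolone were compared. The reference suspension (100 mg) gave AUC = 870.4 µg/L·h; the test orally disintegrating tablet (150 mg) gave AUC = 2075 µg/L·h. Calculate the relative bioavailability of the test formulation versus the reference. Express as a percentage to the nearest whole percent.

F_rel = (AUC_test/D_test) / (AUC_ref/D_ref)
      = (2075/150) / (870.4/100)
      = 13.8333 / 8.704 = 1.5893 = 158.93%

F_rel = 159%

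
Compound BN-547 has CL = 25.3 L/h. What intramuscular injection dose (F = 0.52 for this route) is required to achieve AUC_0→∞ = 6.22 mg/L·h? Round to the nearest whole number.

Dose = 303 mg

Dose = CL × AUC_0→∞ / F
     = 25.3 × 6.22 / 0.52 = 302.627 mg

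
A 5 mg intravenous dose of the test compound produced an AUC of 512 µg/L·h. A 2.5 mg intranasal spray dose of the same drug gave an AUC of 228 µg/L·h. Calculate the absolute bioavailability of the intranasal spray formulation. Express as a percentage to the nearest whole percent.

F = 89%

F = (AUC_ev / D_ev) / (AUC_iv / D_iv)
  = (228/2.5) / (512/5)
  = 91.2 / 102.4 = 0.8906
  = 89.06%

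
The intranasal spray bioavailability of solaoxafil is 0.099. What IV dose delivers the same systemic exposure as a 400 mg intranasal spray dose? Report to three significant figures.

Systemic exposure from an extravascular dose = F × D_ev, so the equivalent IV dose is F × D_ev.
D_iv = F × D_ev = 0.099 × 400 = 39.6 mg

D_iv = 39.6 mg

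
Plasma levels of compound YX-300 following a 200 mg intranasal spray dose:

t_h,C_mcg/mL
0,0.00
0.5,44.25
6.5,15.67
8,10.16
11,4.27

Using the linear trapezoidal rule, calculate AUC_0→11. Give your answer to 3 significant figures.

AUC = 232 mcg/mL·h

Trapezoidal AUC_0→11:
  [0→0.5]: (0.00+44.25)/2 × 0.5 = 11.0625
  [0.5→6.5]: (44.25+15.67)/2 × 6 = 179.76
  [6.5→8]: (15.67+10.16)/2 × 1.5 = 19.3725
  [8→11]: (10.16+4.27)/2 × 3 = 21.645
  Sum = 231.84 mcg/mL·h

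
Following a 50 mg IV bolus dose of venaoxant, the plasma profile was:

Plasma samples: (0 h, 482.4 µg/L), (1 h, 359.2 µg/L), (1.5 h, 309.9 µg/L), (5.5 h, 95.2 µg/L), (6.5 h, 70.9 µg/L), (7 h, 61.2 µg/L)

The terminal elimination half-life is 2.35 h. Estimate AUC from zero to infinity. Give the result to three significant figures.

Trapezoidal AUC_0→7:
  [0→1]: (482.4+359.2)/2 × 1 = 420.8
  [1→1.5]: (359.2+309.9)/2 × 0.5 = 167.275
  [1.5→5.5]: (309.9+95.2)/2 × 4 = 810.2
  [5.5→6.5]: (95.2+70.9)/2 × 1 = 83.05
  [6.5→7]: (70.9+61.2)/2 × 0.5 = 33.025
  Sum = 1514.35 µg/L·h
k_e = ln2 / t½ = 0.693147 / 2.35 = 0.2950 h^-1
Extrapolated tail: C_last / k_e = 61.2 / 0.295 = 207.458
AUC_0→∞ = 1514.35 + 207.458 = 1721.808 µg/L·h

AUC = 1720 µg/L·h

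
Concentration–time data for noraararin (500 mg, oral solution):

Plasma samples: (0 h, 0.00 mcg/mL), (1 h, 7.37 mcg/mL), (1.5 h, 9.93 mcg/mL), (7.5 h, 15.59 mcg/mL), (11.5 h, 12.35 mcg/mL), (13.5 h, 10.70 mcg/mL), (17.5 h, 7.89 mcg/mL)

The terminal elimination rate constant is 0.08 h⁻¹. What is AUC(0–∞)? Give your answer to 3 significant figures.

AUC = 299 mcg/mL·h

Trapezoidal AUC_0→17.5:
  [0→1]: (0.00+7.37)/2 × 1 = 3.685
  [1→1.5]: (7.37+9.93)/2 × 0.5 = 4.325
  [1.5→7.5]: (9.93+15.59)/2 × 6 = 76.56
  [7.5→11.5]: (15.59+12.35)/2 × 4 = 55.88
  [11.5→13.5]: (12.35+10.70)/2 × 2 = 23.05
  [13.5→17.5]: (10.70+7.89)/2 × 4 = 37.18
  Sum = 200.68 mcg/mL·h
Extrapolated tail: C_last / k_e = 7.89 / 0.08 = 98.625
AUC_0→∞ = 200.68 + 98.625 = 299.305 mcg/mL·h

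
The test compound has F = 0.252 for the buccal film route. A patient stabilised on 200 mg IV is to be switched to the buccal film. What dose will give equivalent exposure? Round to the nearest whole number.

For equal systemic exposure: F × D_ev = D_iv
D_ev = D_iv / F = 200 / 0.252 = 793.651 mg

D_buccal = 794 mg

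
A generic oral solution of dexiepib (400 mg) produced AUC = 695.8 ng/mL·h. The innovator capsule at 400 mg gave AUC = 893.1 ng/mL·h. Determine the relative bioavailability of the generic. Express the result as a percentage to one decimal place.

F_rel = (AUC_test/D_test) / (AUC_ref/D_ref)
      = (695.8/400) / (893.1/400)
      = 1.7395 / 2.23275 = 0.7791 = 77.91%

F_rel = 77.9%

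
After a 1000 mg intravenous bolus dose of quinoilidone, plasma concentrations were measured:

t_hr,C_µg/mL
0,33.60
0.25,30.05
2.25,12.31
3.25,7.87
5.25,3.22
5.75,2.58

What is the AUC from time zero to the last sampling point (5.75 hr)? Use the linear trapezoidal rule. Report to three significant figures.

Trapezoidal AUC_0→5.75:
  [0→0.25]: (33.60+30.05)/2 × 0.25 = 7.95625
  [0.25→2.25]: (30.05+12.31)/2 × 2 = 42.36
  [2.25→3.25]: (12.31+7.87)/2 × 1 = 10.09
  [3.25→5.25]: (7.87+3.22)/2 × 2 = 11.09
  [5.25→5.75]: (3.22+2.58)/2 × 0.5 = 1.45
  Sum = 72.94625 µg/mL·hr

AUC = 72.9 µg/mL·hr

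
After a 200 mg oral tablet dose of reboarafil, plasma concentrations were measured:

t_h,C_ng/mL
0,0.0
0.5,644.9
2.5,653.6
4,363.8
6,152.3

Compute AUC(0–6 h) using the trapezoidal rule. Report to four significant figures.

Trapezoidal AUC_0→6:
  [0→0.5]: (0.0+644.9)/2 × 0.5 = 161.225
  [0.5→2.5]: (644.9+653.6)/2 × 2 = 1298.5
  [2.5→4]: (653.6+363.8)/2 × 1.5 = 763.05
  [4→6]: (363.8+152.3)/2 × 2 = 516.1
  Sum = 2738.875 ng/mL·h

AUC = 2739 ng/mL·h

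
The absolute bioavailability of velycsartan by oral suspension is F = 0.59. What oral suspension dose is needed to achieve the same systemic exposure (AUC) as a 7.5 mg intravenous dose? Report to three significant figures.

For equal systemic exposure: F × D_ev = D_iv
D_ev = D_iv / F = 7.5 / 0.59 = 12.7119 mg

D_oral = 12.7 mg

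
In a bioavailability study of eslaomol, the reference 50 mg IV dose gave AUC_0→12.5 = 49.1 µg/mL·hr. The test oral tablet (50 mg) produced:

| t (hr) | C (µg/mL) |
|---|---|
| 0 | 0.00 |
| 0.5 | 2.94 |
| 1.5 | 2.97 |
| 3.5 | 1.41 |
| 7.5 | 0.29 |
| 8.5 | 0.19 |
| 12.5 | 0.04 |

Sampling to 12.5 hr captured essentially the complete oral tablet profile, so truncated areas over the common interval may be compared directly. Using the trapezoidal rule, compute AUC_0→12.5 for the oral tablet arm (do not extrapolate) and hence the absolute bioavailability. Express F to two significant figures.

F = 0.25

Trapezoidal AUC_0→12.5 (oral tablet):
  [0→0.5]: (0.00+2.94)/2 × 0.5 = 0.735
  [0.5→1.5]: (2.94+2.97)/2 × 1 = 2.955
  [1.5→3.5]: (2.97+1.41)/2 × 2 = 4.38
  [3.5→7.5]: (1.41+0.29)/2 × 4 = 3.4
  [7.5→8.5]: (0.29+0.19)/2 × 1 = 0.24
  [8.5→12.5]: (0.19+0.04)/2 × 4 = 0.46
  Sum = 12.17 µg/mL·hr
F = (AUC_ev/D_ev)/(AUC_iv/D_iv) = (12.17/50)/(49.1/50) = 0.2434/0.982 = 0.2479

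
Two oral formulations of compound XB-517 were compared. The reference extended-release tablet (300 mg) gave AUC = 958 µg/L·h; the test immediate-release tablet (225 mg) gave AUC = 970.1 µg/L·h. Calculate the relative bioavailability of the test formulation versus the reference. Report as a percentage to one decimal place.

F_rel = 135.0%

F_rel = (AUC_test/D_test) / (AUC_ref/D_ref)
      = (970.1/225) / (958/300)
      = 4.31156 / 3.19333 = 1.3502 = 135.02%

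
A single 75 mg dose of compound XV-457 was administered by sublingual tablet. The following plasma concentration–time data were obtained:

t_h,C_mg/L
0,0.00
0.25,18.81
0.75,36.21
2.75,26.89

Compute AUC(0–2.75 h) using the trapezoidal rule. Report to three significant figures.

AUC = 79.2 mg/L·h

Trapezoidal AUC_0→2.75:
  [0→0.25]: (0.00+18.81)/2 × 0.25 = 2.35125
  [0.25→0.75]: (18.81+36.21)/2 × 0.5 = 13.755
  [0.75→2.75]: (36.21+26.89)/2 × 2 = 63.1
  Sum = 79.20625 mg/L·h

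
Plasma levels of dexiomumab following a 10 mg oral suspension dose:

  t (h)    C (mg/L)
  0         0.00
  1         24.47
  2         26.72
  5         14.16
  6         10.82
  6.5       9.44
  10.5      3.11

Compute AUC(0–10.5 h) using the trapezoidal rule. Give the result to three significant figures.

AUC = 142 mg/L·h

Trapezoidal AUC_0→10.5:
  [0→1]: (0.00+24.47)/2 × 1 = 12.235
  [1→2]: (24.47+26.72)/2 × 1 = 25.595
  [2→5]: (26.72+14.16)/2 × 3 = 61.32
  [5→6]: (14.16+10.82)/2 × 1 = 12.49
  [6→6.5]: (10.82+9.44)/2 × 0.5 = 5.065
  [6.5→10.5]: (9.44+3.11)/2 × 4 = 25.1
  Sum = 141.805 mg/L·h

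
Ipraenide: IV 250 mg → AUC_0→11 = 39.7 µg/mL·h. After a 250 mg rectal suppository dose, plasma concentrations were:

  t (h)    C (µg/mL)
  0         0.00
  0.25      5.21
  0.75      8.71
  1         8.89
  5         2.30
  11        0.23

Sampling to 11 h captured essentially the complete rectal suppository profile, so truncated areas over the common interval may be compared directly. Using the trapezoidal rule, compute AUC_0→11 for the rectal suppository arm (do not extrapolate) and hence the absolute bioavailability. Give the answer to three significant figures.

F = 0.914

Trapezoidal AUC_0→11 (rectal suppository):
  [0→0.25]: (0.00+5.21)/2 × 0.25 = 0.65125
  [0.25→0.75]: (5.21+8.71)/2 × 0.5 = 3.48
  [0.75→1]: (8.71+8.89)/2 × 0.25 = 2.2
  [1→5]: (8.89+2.30)/2 × 4 = 22.38
  [5→11]: (2.30+0.23)/2 × 6 = 7.59
  Sum = 36.30125 µg/mL·h
F = (AUC_ev/D_ev)/(AUC_iv/D_iv) = (36.30125/250)/(39.7/250) = 0.145205/0.1588 = 0.9144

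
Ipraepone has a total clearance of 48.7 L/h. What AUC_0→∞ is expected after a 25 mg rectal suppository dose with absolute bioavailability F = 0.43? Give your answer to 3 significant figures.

AUC = 0.221 mg/L·h

AUC_0→∞ = F × Dose / CL
        = 0.43 × 25 / 48.7 = 0.220739 mg/L·h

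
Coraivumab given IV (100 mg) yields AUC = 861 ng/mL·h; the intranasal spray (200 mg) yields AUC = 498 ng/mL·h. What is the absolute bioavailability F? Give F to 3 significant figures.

F = 0.289

F = (AUC_ev / D_ev) / (AUC_iv / D_iv)
  = (498/200) / (861/100)
  = 2.49 / 8.61 = 0.2892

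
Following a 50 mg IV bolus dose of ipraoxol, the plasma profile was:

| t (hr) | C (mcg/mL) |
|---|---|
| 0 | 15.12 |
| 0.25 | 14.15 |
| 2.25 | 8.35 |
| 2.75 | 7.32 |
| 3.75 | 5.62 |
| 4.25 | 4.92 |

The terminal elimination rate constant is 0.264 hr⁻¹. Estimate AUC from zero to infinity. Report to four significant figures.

Trapezoidal AUC_0→4.25:
  [0→0.25]: (15.12+14.15)/2 × 0.25 = 3.65875
  [0.25→2.25]: (14.15+8.35)/2 × 2 = 22.5
  [2.25→2.75]: (8.35+7.32)/2 × 0.5 = 3.9175
  [2.75→3.75]: (7.32+5.62)/2 × 1 = 6.47
  [3.75→4.25]: (5.62+4.92)/2 × 0.5 = 2.635
  Sum = 39.18125 mcg/mL·hr
Extrapolated tail: C_last / k_e = 4.92 / 0.264 = 18.636
AUC_0→∞ = 39.18125 + 18.636 = 57.81725 mcg/mL·hr

AUC = 57.82 mcg/mL·hr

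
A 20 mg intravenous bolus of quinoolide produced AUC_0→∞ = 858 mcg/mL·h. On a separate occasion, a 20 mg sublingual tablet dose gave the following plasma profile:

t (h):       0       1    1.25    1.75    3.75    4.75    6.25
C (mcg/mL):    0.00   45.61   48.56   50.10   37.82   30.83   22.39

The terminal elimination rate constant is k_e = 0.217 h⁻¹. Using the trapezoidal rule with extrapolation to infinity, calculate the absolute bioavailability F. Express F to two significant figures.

Trapezoidal AUC_0→6.25 (sublingual tablet):
  [0→1]: (0.00+45.61)/2 × 1 = 22.805
  [1→1.25]: (45.61+48.56)/2 × 0.25 = 11.77125
  [1.25→1.75]: (48.56+50.10)/2 × 0.5 = 24.665
  [1.75→3.75]: (50.10+37.82)/2 × 2 = 87.92
  [3.75→4.75]: (37.82+30.83)/2 × 1 = 34.325
  [4.75→6.25]: (30.83+22.39)/2 × 1.5 = 39.915
  Sum = 221.40125 mcg/mL·h
Tail: C_last/k_e = 22.39/0.217 = 103.180
AUC_0→∞ (sublingual tablet) = 221.40125 + 103.180 = 324.58125 mcg/mL·h
F = (AUC_ev/D_ev)/(AUC_iv/D_iv) = (324.58125/20)/(858/20) = 16.2291/42.9 = 0.3783

F = 0.38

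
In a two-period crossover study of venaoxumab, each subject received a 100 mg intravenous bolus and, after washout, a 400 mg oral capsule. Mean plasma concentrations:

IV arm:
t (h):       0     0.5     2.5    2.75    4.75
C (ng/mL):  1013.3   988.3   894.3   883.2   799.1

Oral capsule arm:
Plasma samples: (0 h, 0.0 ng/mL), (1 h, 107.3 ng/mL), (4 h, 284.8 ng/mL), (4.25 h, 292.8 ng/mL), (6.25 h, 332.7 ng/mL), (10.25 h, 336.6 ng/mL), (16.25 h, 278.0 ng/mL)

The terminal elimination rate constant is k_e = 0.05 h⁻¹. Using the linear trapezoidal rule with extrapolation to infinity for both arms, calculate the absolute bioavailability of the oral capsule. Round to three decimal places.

Trapezoidal AUC_0→4.75 (IV):
  [0→0.5]: (1013.3+988.3)/2 × 0.5 = 500.4
  [0.5→2.5]: (988.3+894.3)/2 × 2 = 1882.6
  [2.5→2.75]: (894.3+883.2)/2 × 0.25 = 222.1875
  [2.75→4.75]: (883.2+799.1)/2 × 2 = 1682.3
  Sum = 4287.4875 ng/mL·h
IV tail: 799.1/0.05 = 15982.000; AUC_iv,0→∞ = 4287.4875 + 15982.000 = 20269.4875 ng/mL·h
Trapezoidal AUC_0→16.25 (oral capsule):
  [0→1]: (0.0+107.3)/2 × 1 = 53.65
  [1→4]: (107.3+284.8)/2 × 3 = 588.15
  [4→4.25]: (284.8+292.8)/2 × 0.25 = 72.2
  [4.25→6.25]: (292.8+332.7)/2 × 2 = 625.5
  [6.25→10.25]: (332.7+336.6)/2 × 4 = 1338.6
  [10.25→16.25]: (336.6+278.0)/2 × 6 = 1843.8
  Sum = 4521.9 ng/mL·h
oral capsule tail: 278.0/0.05 = 5560.000; AUC_ev,0→∞ = 4521.9 + 5560.000 = 10081.9 ng/mL·h
F = (AUC_ev/D_ev)/(AUC_iv/D_iv) = (10081.9/400)/(20269.4875/100) = 25.20475/202.695 = 0.1243

F = 0.124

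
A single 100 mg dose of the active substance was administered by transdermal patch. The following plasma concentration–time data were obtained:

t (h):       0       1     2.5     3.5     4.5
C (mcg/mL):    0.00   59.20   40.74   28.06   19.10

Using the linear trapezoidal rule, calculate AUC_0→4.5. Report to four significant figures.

AUC = 162.5 mcg/mL·h

Trapezoidal AUC_0→4.5:
  [0→1]: (0.00+59.20)/2 × 1 = 29.6
  [1→2.5]: (59.20+40.74)/2 × 1.5 = 74.955
  [2.5→3.5]: (40.74+28.06)/2 × 1 = 34.4
  [3.5→4.5]: (28.06+19.10)/2 × 1 = 23.58
  Sum = 162.535 mcg/mL·h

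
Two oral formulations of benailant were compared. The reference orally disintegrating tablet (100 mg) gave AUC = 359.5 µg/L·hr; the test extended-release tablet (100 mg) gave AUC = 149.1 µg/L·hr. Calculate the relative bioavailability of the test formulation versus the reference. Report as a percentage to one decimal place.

F_rel = (AUC_test/D_test) / (AUC_ref/D_ref)
      = (149.1/100) / (359.5/100)
      = 1.491 / 3.595 = 0.4147 = 41.47%

F_rel = 41.5%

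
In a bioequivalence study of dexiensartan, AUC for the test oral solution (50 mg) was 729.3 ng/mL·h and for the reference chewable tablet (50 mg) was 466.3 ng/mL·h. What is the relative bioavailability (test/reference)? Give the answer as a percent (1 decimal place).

F_rel = (AUC_test/D_test) / (AUC_ref/D_ref)
      = (729.3/50) / (466.3/50)
      = 14.586 / 9.326 = 1.5640 = 156.40%

F_rel = 156.4%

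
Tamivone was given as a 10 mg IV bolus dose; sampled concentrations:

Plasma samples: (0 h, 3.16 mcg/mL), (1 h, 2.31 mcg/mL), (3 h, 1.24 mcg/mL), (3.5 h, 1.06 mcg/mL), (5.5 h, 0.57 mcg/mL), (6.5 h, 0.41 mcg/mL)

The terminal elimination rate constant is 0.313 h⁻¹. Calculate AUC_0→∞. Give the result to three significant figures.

Trapezoidal AUC_0→6.5:
  [0→1]: (3.16+2.31)/2 × 1 = 2.735
  [1→3]: (2.31+1.24)/2 × 2 = 3.55
  [3→3.5]: (1.24+1.06)/2 × 0.5 = 0.575
  [3.5→5.5]: (1.06+0.57)/2 × 2 = 1.63
  [5.5→6.5]: (0.57+0.41)/2 × 1 = 0.49
  Sum = 8.98 mcg/mL·h
Extrapolated tail: C_last / k_e = 0.41 / 0.313 = 1.310
AUC_0→∞ = 8.98 + 1.310 = 10.29 mcg/mL·h

AUC = 10.3 mcg/mL·h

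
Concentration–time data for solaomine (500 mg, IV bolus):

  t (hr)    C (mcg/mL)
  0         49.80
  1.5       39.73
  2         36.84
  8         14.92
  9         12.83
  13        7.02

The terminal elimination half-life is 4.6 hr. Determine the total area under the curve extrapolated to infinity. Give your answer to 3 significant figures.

Trapezoidal AUC_0→13:
  [0→1.5]: (49.80+39.73)/2 × 1.5 = 67.1475
  [1.5→2]: (39.73+36.84)/2 × 0.5 = 19.1425
  [2→8]: (36.84+14.92)/2 × 6 = 155.28
  [8→9]: (14.92+12.83)/2 × 1 = 13.875
  [9→13]: (12.83+7.02)/2 × 4 = 39.7
  Sum = 295.145 mcg/mL·hr
k_e = ln2 / t½ = 0.693147 / 4.6 = 0.1507 hr^-1
Extrapolated tail: C_last / k_e = 7.02 / 0.1507 = 46.583
AUC_0→∞ = 295.145 + 46.583 = 341.728 mcg/mL·hr

AUC = 342 mcg/mL·hr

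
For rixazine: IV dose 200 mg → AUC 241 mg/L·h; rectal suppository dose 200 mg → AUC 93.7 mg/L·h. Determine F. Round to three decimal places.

F = 0.389

F = (AUC_ev / D_ev) / (AUC_iv / D_iv)
  = (93.7/200) / (241/200)
  = 0.4685 / 1.205 = 0.3888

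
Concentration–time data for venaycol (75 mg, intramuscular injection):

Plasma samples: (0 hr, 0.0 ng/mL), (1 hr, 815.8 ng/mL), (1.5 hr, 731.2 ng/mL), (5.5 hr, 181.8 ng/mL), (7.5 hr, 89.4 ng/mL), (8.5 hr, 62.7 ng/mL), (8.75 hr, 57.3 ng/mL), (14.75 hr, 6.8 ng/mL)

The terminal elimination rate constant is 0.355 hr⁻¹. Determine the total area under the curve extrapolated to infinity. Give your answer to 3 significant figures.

AUC = 3190 ng/mL·hr

Trapezoidal AUC_0→14.75:
  [0→1]: (0.0+815.8)/2 × 1 = 407.9
  [1→1.5]: (815.8+731.2)/2 × 0.5 = 386.75
  [1.5→5.5]: (731.2+181.8)/2 × 4 = 1826.0
  [5.5→7.5]: (181.8+89.4)/2 × 2 = 271.2
  [7.5→8.5]: (89.4+62.7)/2 × 1 = 76.05
  [8.5→8.75]: (62.7+57.3)/2 × 0.25 = 15.0
  [8.75→14.75]: (57.3+6.8)/2 × 6 = 192.3
  Sum = 3175.2 ng/mL·hr
Extrapolated tail: C_last / k_e = 6.8 / 0.355 = 19.155
AUC_0→∞ = 3175.2 + 19.155 = 3194.355 ng/mL·hr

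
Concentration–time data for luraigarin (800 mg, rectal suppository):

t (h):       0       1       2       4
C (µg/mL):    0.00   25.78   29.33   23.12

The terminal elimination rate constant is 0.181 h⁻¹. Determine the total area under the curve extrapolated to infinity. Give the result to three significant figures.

AUC = 221 µg/mL·h

Trapezoidal AUC_0→4:
  [0→1]: (0.00+25.78)/2 × 1 = 12.89
  [1→2]: (25.78+29.33)/2 × 1 = 27.555
  [2→4]: (29.33+23.12)/2 × 2 = 52.45
  Sum = 92.895 µg/mL·h
Extrapolated tail: C_last / k_e = 23.12 / 0.181 = 127.735
AUC_0→∞ = 92.895 + 127.735 = 220.63 µg/mL·h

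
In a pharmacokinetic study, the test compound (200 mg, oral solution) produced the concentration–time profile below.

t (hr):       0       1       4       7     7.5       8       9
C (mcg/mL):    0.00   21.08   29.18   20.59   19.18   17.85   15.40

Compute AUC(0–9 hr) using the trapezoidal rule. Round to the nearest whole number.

Trapezoidal AUC_0→9:
  [0→1]: (0.00+21.08)/2 × 1 = 10.54
  [1→4]: (21.08+29.18)/2 × 3 = 75.39
  [4→7]: (29.18+20.59)/2 × 3 = 74.655
  [7→7.5]: (20.59+19.18)/2 × 0.5 = 9.9425
  [7.5→8]: (19.18+17.85)/2 × 0.5 = 9.2575
  [8→9]: (17.85+15.40)/2 × 1 = 16.625
  Sum = 196.41 mcg/mL·hr

AUC = 196 mcg/mL·hr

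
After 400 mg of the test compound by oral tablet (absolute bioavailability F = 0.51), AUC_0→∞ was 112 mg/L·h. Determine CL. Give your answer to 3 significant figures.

CL = F × Dose / AUC_0→∞
   = 0.51 × 400 / 112 = 1.82143 L/h

CL = 1.82 L/h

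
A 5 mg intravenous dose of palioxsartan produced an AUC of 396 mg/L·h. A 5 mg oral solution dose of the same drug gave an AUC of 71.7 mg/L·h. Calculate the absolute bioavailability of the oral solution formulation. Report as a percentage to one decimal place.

F = 18.1%

F = (AUC_ev / D_ev) / (AUC_iv / D_iv)
  = (71.7/5) / (396/5)
  = 14.34 / 79.2 = 0.1811
  = 18.11%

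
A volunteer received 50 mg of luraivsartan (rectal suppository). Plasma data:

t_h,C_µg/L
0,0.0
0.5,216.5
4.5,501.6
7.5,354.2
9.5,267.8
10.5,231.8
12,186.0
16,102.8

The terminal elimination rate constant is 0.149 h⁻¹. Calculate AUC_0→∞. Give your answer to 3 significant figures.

Trapezoidal AUC_0→16:
  [0→0.5]: (0.0+216.5)/2 × 0.5 = 54.125
  [0.5→4.5]: (216.5+501.6)/2 × 4 = 1436.2
  [4.5→7.5]: (501.6+354.2)/2 × 3 = 1283.7
  [7.5→9.5]: (354.2+267.8)/2 × 2 = 622.0
  [9.5→10.5]: (267.8+231.8)/2 × 1 = 249.8
  [10.5→12]: (231.8+186.0)/2 × 1.5 = 313.35
  [12→16]: (186.0+102.8)/2 × 4 = 577.6
  Sum = 4536.775 µg/L·h
Extrapolated tail: C_last / k_e = 102.8 / 0.149 = 689.933
AUC_0→∞ = 4536.775 + 689.933 = 5226.708 µg/L·h

AUC = 5230 µg/L·h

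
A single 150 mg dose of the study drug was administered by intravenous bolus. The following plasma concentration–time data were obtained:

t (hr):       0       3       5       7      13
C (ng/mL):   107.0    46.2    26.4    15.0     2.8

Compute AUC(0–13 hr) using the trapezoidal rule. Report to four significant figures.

Trapezoidal AUC_0→13:
  [0→3]: (107.0+46.2)/2 × 3 = 229.8
  [3→5]: (46.2+26.4)/2 × 2 = 72.6
  [5→7]: (26.4+15.0)/2 × 2 = 41.4
  [7→13]: (15.0+2.8)/2 × 6 = 53.4
  Sum = 397.2 ng/mL·hr

AUC = 397.2 ng/mL·hr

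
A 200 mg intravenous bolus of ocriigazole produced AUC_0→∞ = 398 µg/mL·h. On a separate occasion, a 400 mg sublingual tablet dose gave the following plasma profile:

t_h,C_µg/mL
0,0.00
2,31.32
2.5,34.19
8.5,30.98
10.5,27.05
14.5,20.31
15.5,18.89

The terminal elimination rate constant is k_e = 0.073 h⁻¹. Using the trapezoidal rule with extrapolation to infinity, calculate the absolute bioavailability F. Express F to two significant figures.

F = 0.85

Trapezoidal AUC_0→15.5 (sublingual tablet):
  [0→2]: (0.00+31.32)/2 × 2 = 31.32
  [2→2.5]: (31.32+34.19)/2 × 0.5 = 16.3775
  [2.5→8.5]: (34.19+30.98)/2 × 6 = 195.51
  [8.5→10.5]: (30.98+27.05)/2 × 2 = 58.03
  [10.5→14.5]: (27.05+20.31)/2 × 4 = 94.72
  [14.5→15.5]: (20.31+18.89)/2 × 1 = 19.6
  Sum = 415.5575 µg/mL·h
Tail: C_last/k_e = 18.89/0.073 = 258.767
AUC_0→∞ (sublingual tablet) = 415.5575 + 258.767 = 674.3245 µg/mL·h
F = (AUC_ev/D_ev)/(AUC_iv/D_iv) = (674.3245/400)/(398/200) = 1.68581/1.99 = 0.8471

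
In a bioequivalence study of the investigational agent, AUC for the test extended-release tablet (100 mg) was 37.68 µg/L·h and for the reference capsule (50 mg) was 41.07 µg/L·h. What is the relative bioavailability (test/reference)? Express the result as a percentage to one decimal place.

F_rel = (AUC_test/D_test) / (AUC_ref/D_ref)
      = (37.68/100) / (41.07/50)
      = 0.3768 / 0.8214 = 0.4587 = 45.87%

F_rel = 45.9%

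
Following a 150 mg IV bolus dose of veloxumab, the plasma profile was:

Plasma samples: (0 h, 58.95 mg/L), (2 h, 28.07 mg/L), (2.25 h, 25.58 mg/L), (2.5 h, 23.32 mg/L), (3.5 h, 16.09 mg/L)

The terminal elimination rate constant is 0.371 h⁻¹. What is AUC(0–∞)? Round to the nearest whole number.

AUC = 163 mg/L·h

Trapezoidal AUC_0→3.5:
  [0→2]: (58.95+28.07)/2 × 2 = 87.02
  [2→2.25]: (28.07+25.58)/2 × 0.25 = 6.70625
  [2.25→2.5]: (25.58+23.32)/2 × 0.25 = 6.1125
  [2.5→3.5]: (23.32+16.09)/2 × 1 = 19.705
  Sum = 119.54375 mg/L·h
Extrapolated tail: C_last / k_e = 16.09 / 0.371 = 43.369
AUC_0→∞ = 119.54375 + 43.369 = 162.91275 mg/L·h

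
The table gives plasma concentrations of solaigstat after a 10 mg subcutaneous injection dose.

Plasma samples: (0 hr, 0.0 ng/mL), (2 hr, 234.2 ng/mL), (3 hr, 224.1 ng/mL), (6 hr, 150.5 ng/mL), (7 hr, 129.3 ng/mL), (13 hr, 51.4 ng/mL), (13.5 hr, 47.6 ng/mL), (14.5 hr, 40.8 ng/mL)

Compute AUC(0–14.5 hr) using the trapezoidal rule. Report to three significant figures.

Trapezoidal AUC_0→14.5:
  [0→2]: (0.0+234.2)/2 × 2 = 234.2
  [2→3]: (234.2+224.1)/2 × 1 = 229.15
  [3→6]: (224.1+150.5)/2 × 3 = 561.9
  [6→7]: (150.5+129.3)/2 × 1 = 139.9
  [7→13]: (129.3+51.4)/2 × 6 = 542.1
  [13→13.5]: (51.4+47.6)/2 × 0.5 = 24.75
  [13.5→14.5]: (47.6+40.8)/2 × 1 = 44.2
  Sum = 1776.2 ng/mL·hr

AUC = 1780 ng/mL·hr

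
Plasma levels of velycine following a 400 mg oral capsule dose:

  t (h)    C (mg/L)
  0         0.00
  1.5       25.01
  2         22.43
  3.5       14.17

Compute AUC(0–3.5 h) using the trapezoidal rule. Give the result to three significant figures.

AUC = 58.1 mg/L·h

Trapezoidal AUC_0→3.5:
  [0→1.5]: (0.00+25.01)/2 × 1.5 = 18.7575
  [1.5→2]: (25.01+22.43)/2 × 0.5 = 11.86
  [2→3.5]: (22.43+14.17)/2 × 1.5 = 27.45
  Sum = 58.0675 mg/L·h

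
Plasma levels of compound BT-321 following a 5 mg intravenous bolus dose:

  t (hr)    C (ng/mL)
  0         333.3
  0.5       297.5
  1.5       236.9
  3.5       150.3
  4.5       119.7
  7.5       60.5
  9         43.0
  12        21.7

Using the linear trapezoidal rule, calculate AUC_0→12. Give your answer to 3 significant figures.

Trapezoidal AUC_0→12:
  [0→0.5]: (333.3+297.5)/2 × 0.5 = 157.7
  [0.5→1.5]: (297.5+236.9)/2 × 1 = 267.2
  [1.5→3.5]: (236.9+150.3)/2 × 2 = 387.2
  [3.5→4.5]: (150.3+119.7)/2 × 1 = 135.0
  [4.5→7.5]: (119.7+60.5)/2 × 3 = 270.3
  [7.5→9]: (60.5+43.0)/2 × 1.5 = 77.625
  [9→12]: (43.0+21.7)/2 × 3 = 97.05
  Sum = 1392.075 ng/mL·hr

AUC = 1390 ng/mL·hr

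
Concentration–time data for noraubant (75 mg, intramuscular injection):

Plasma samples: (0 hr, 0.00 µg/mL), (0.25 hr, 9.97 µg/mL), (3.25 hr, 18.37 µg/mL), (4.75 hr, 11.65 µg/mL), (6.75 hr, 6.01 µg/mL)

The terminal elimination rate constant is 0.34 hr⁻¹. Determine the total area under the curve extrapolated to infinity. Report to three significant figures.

AUC = 102 µg/mL·hr

Trapezoidal AUC_0→6.75:
  [0→0.25]: (0.00+9.97)/2 × 0.25 = 1.24625
  [0.25→3.25]: (9.97+18.37)/2 × 3 = 42.51
  [3.25→4.75]: (18.37+11.65)/2 × 1.5 = 22.515
  [4.75→6.75]: (11.65+6.01)/2 × 2 = 17.66
  Sum = 83.93125 µg/mL·hr
Extrapolated tail: C_last / k_e = 6.01 / 0.34 = 17.676
AUC_0→∞ = 83.93125 + 17.676 = 101.60725 µg/mL·hr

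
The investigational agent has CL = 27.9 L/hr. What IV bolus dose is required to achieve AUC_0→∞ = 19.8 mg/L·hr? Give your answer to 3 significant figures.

Dose = 552 mg

Dose_iv = CL × AUC_0→∞
     = 27.9 × 19.8 = 552.42 mg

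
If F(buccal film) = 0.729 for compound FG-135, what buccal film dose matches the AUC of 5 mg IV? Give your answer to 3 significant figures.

For equal systemic exposure: F × D_ev = D_iv
D_ev = D_iv / F = 5 / 0.729 = 6.85871 mg

D_buccal = 6.86 mg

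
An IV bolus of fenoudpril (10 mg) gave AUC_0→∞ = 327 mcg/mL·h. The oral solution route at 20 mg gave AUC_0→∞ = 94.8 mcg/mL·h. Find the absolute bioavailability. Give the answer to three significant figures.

F = (AUC_ev / D_ev) / (AUC_iv / D_iv)
  = (94.8/20) / (327/10)
  = 4.74 / 32.7 = 0.1450

F = 0.145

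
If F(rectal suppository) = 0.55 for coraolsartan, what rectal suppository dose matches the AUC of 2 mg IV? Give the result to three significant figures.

D_rectal = 3.64 mg

For equal systemic exposure: F × D_ev = D_iv
D_ev = D_iv / F = 2 / 0.55 = 3.63636 mg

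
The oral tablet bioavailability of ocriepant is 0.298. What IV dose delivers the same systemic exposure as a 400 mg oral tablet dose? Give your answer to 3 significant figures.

D_iv = 119 mg

Systemic exposure from an extravascular dose = F × D_ev, so the equivalent IV dose is F × D_ev.
D_iv = F × D_ev = 0.298 × 400 = 119.2 mg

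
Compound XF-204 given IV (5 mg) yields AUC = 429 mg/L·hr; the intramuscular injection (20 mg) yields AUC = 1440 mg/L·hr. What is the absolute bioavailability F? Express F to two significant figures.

F = (AUC_ev / D_ev) / (AUC_iv / D_iv)
  = (1440/20) / (429/5)
  = 72 / 85.8 = 0.8392

F = 0.84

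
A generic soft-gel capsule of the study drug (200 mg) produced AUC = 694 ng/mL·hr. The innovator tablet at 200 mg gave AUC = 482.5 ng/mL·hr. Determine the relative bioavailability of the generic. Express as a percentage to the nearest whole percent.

F_rel = 144%

F_rel = (AUC_test/D_test) / (AUC_ref/D_ref)
      = (694/200) / (482.5/200)
      = 3.47 / 2.4125 = 1.4383 = 143.83%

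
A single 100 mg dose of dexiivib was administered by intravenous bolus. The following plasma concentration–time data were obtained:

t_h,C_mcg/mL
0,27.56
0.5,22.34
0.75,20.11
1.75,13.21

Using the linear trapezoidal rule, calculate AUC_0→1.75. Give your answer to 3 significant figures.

Trapezoidal AUC_0→1.75:
  [0→0.5]: (27.56+22.34)/2 × 0.5 = 12.475
  [0.5→0.75]: (22.34+20.11)/2 × 0.25 = 5.30625
  [0.75→1.75]: (20.11+13.21)/2 × 1 = 16.66
  Sum = 34.44125 mcg/mL·h

AUC = 34.4 mcg/mL·h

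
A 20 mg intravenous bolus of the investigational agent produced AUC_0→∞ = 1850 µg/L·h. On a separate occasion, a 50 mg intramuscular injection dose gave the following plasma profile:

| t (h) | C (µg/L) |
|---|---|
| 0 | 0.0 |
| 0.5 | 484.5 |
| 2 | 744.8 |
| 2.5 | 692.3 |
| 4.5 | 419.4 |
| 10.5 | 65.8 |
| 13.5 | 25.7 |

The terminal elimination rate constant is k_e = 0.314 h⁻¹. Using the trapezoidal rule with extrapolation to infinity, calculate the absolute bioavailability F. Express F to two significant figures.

F = 0.91

Trapezoidal AUC_0→13.5 (intramuscular injection):
  [0→0.5]: (0.0+484.5)/2 × 0.5 = 121.125
  [0.5→2]: (484.5+744.8)/2 × 1.5 = 921.975
  [2→2.5]: (744.8+692.3)/2 × 0.5 = 359.275
  [2.5→4.5]: (692.3+419.4)/2 × 2 = 1111.7
  [4.5→10.5]: (419.4+65.8)/2 × 6 = 1455.6
  [10.5→13.5]: (65.8+25.7)/2 × 3 = 137.25
  Sum = 4106.925 µg/L·h
Tail: C_last/k_e = 25.7/0.314 = 81.847
AUC_0→∞ (intramuscular injection) = 4106.925 + 81.847 = 4188.772 µg/L·h
F = (AUC_ev/D_ev)/(AUC_iv/D_iv) = (4188.772/50)/(1850/20) = 83.77544/92.5 = 0.9057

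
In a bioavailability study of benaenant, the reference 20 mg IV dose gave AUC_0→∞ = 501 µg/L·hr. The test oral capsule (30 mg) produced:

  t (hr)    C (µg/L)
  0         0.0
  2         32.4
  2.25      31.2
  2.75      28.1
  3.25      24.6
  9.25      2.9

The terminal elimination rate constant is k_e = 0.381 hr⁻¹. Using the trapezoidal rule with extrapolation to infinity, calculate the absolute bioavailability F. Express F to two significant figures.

F = 0.21

Trapezoidal AUC_0→9.25 (oral capsule):
  [0→2]: (0.0+32.4)/2 × 2 = 32.4
  [2→2.25]: (32.4+31.2)/2 × 0.25 = 7.95
  [2.25→2.75]: (31.2+28.1)/2 × 0.5 = 14.825
  [2.75→3.25]: (28.1+24.6)/2 × 0.5 = 13.175
  [3.25→9.25]: (24.6+2.9)/2 × 6 = 82.5
  Sum = 150.85 µg/L·hr
Tail: C_last/k_e = 2.9/0.381 = 7.612
AUC_0→∞ (oral capsule) = 150.85 + 7.612 = 158.462 µg/L·hr
F = (AUC_ev/D_ev)/(AUC_iv/D_iv) = (158.462/30)/(501/20) = 5.28207/25.05 = 0.2109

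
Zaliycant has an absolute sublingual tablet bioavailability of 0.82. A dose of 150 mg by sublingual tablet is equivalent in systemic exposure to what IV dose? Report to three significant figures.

D_iv = 123 mg

Systemic exposure from an extravascular dose = F × D_ev, so the equivalent IV dose is F × D_ev.
D_iv = F × D_ev = 0.82 × 150 = 123 mg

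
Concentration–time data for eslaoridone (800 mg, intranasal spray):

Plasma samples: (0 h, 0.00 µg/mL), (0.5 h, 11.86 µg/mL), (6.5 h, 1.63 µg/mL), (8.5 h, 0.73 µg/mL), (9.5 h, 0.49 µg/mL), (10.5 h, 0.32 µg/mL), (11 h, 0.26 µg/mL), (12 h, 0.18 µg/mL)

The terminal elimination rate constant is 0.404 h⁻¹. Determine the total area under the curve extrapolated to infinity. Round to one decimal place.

Trapezoidal AUC_0→12:
  [0→0.5]: (0.00+11.86)/2 × 0.5 = 2.965
  [0.5→6.5]: (11.86+1.63)/2 × 6 = 40.47
  [6.5→8.5]: (1.63+0.73)/2 × 2 = 2.36
  [8.5→9.5]: (0.73+0.49)/2 × 1 = 0.61
  [9.5→10.5]: (0.49+0.32)/2 × 1 = 0.405
  [10.5→11]: (0.32+0.26)/2 × 0.5 = 0.145
  [11→12]: (0.26+0.18)/2 × 1 = 0.22
  Sum = 47.175 µg/mL·h
Extrapolated tail: C_last / k_e = 0.18 / 0.404 = 0.446
AUC_0→∞ = 47.175 + 0.446 = 47.621 µg/mL·h

AUC = 47.6 µg/mL·h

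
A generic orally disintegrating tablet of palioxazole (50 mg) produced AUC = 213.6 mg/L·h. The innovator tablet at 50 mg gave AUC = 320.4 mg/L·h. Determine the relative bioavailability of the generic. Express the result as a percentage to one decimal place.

F_rel = (AUC_test/D_test) / (AUC_ref/D_ref)
      = (213.6/50) / (320.4/50)
      = 4.272 / 6.408 = 0.6667 = 66.67%

F_rel = 66.7%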